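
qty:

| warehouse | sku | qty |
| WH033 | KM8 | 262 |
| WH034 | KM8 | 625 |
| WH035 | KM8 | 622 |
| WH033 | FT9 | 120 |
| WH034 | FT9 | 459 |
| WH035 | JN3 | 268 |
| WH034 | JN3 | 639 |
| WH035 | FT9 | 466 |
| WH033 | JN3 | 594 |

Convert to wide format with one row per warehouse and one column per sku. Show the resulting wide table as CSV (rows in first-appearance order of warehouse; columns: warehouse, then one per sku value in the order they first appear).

Columns: warehouse plus the 3 distinct sku values (KM8, FT9, JN3).
For example, row WH033 column KM8 takes qty=262 from the long row (WH033, KM8).

warehouse,KM8,FT9,JN3
WH033,262,120,594
WH034,625,459,639
WH035,622,466,268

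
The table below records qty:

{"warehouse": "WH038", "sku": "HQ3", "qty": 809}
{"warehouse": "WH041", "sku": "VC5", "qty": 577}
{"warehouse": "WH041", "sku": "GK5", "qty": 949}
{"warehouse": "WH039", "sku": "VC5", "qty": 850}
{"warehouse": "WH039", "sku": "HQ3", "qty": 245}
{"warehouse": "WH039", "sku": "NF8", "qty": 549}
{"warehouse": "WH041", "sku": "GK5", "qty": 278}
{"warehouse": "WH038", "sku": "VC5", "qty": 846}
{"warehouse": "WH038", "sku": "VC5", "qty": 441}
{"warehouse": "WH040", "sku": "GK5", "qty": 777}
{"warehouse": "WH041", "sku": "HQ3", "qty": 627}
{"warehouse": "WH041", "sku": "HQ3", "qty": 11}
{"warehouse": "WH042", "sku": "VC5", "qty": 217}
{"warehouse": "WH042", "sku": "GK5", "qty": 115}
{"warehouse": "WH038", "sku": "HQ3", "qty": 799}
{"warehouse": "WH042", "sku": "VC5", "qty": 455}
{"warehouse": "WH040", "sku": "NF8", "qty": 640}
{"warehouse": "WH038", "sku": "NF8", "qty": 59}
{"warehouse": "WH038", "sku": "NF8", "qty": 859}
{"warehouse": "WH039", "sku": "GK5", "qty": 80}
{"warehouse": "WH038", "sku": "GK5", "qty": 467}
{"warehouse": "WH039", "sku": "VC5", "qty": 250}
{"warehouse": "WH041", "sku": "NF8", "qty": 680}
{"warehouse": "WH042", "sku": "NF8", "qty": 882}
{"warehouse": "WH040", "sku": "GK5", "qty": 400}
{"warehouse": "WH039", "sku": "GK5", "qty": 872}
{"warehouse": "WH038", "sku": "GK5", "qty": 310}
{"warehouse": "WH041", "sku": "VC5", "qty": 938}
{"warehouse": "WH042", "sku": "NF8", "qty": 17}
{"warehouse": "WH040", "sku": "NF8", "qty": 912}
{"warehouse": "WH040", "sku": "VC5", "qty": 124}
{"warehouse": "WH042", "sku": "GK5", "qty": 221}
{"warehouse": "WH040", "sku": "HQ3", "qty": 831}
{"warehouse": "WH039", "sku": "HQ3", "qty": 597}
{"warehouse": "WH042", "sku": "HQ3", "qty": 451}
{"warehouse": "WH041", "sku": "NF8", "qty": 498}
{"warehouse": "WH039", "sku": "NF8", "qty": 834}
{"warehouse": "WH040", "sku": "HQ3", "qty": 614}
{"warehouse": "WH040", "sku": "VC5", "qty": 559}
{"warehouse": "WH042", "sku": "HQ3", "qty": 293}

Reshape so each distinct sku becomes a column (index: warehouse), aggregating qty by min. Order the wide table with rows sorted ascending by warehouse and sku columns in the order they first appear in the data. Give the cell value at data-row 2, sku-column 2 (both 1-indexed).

With rows sorted ascending by warehouse, row 2 is warehouse=WH039. sku columns in first-appearance order: HQ3, VC5, GK5, NF8; column 2 is VC5.
Long rows with warehouse=WH039, sku=VC5: min(850, 250) = 250.

250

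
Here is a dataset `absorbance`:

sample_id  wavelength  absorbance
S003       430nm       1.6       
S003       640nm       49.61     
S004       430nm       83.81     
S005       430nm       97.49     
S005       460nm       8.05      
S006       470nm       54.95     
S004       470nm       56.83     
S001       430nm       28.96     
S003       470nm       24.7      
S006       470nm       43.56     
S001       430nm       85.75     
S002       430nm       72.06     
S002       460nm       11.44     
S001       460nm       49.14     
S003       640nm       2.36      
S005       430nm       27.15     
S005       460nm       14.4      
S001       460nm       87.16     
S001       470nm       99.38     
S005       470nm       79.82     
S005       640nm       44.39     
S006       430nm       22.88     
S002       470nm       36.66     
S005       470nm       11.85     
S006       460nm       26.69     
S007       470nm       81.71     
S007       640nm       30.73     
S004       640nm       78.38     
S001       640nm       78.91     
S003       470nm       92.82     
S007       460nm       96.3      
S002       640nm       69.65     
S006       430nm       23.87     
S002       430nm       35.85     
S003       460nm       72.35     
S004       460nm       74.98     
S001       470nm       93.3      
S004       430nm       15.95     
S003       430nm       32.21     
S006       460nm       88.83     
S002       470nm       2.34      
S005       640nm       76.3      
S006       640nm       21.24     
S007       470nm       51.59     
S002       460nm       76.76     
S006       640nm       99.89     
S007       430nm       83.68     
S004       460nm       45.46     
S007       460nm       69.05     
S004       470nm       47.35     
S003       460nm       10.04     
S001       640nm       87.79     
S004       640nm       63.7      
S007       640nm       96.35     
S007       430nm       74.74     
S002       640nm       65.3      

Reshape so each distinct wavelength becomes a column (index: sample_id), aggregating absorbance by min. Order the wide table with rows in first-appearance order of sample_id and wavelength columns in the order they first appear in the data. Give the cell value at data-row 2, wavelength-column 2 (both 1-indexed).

With rows in first-appearance order of sample_id, row 2 is sample_id=S004. wavelength columns in first-appearance order: 430nm, 640nm, 460nm, 470nm; column 2 is 640nm.
Long rows with sample_id=S004, wavelength=640nm: min(78.38, 63.7) = 63.7.

63.7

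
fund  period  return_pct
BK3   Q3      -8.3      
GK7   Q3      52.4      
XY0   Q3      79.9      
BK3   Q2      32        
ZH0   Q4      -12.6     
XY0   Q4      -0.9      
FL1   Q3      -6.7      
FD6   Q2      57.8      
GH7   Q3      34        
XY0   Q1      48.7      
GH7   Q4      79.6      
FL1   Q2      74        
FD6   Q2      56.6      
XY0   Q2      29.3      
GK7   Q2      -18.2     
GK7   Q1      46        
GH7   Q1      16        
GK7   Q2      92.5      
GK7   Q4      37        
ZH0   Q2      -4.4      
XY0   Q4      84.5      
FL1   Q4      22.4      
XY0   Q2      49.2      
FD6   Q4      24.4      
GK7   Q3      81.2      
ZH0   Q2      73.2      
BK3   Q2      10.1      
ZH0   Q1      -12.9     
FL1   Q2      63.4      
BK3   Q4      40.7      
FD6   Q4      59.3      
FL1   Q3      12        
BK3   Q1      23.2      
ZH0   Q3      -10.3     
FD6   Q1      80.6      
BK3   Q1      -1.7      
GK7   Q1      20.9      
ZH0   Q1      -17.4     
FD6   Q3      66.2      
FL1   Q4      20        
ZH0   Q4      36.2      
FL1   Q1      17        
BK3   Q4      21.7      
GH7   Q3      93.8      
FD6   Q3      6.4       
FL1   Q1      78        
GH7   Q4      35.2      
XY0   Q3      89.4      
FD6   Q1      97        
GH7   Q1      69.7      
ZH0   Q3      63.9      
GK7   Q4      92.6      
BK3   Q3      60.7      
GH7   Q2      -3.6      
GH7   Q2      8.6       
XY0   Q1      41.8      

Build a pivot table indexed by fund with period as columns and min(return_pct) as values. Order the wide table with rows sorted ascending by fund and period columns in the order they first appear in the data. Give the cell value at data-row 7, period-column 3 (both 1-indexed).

-12.6

With rows sorted ascending by fund, row 7 is fund=ZH0. period columns in first-appearance order: Q3, Q2, Q4, Q1; column 3 is Q4.
Long rows with fund=ZH0, period=Q4: min(-12.6, 36.2) = -12.6.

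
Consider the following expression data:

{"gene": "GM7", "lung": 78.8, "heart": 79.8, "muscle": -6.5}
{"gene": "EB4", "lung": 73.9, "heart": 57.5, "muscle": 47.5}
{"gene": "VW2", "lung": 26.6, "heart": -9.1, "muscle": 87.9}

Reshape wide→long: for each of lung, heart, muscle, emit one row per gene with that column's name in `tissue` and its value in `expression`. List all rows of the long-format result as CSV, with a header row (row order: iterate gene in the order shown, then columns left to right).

Each (gene, column) pair becomes one row: 3 × 3 = 9 rows.
For example, (GM7, lung) → expression=78.8.

gene,tissue,expression
GM7,lung,78.8
GM7,heart,79.8
GM7,muscle,-6.5
EB4,lung,73.9
EB4,heart,57.5
EB4,muscle,47.5
VW2,lung,26.6
VW2,heart,-9.1
VW2,muscle,87.9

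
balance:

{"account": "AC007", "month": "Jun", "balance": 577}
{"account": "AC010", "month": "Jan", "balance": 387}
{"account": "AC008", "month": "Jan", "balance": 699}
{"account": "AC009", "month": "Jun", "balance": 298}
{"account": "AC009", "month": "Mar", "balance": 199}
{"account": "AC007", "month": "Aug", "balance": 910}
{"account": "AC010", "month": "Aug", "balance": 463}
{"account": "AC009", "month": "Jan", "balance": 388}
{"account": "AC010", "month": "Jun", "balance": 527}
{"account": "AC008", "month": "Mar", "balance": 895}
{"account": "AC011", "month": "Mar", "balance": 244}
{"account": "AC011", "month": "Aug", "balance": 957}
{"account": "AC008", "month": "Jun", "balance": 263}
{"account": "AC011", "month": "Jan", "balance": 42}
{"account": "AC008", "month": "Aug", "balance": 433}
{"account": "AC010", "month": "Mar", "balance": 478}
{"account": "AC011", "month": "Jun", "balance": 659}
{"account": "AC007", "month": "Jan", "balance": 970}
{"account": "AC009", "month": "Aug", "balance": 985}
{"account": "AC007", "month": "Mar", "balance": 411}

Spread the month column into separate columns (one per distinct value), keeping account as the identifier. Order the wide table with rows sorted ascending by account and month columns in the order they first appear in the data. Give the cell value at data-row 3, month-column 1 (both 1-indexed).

298

With rows sorted ascending by account, row 3 is account=AC009. month columns in first-appearance order: Jun, Jan, Mar, Aug; column 1 is Jun.
Long rows with account=AC009, month=Jun: balance = 298.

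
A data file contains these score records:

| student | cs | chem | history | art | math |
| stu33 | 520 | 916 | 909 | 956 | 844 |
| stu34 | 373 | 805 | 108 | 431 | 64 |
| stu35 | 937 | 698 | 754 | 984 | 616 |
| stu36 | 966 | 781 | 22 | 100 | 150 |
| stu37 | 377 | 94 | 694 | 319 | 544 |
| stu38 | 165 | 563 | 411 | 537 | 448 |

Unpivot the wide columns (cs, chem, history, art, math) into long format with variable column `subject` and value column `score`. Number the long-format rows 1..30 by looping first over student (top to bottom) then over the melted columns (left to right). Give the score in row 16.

966

30 rows total (6 × 5). Row 16: index ⌊(16-1)/5⌋ = 3 into student → stu36; (16-1) mod 5 = 0 into the melted columns → cs.
So row 16 is (stu36, cs, 966); score = 966.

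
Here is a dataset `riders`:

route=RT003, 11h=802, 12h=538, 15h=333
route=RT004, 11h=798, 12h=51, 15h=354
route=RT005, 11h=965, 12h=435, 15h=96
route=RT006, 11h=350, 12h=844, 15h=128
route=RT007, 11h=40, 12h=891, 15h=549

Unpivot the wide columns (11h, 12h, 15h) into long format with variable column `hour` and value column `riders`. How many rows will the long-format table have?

15

5 route values × 3 melted columns = 15 rows.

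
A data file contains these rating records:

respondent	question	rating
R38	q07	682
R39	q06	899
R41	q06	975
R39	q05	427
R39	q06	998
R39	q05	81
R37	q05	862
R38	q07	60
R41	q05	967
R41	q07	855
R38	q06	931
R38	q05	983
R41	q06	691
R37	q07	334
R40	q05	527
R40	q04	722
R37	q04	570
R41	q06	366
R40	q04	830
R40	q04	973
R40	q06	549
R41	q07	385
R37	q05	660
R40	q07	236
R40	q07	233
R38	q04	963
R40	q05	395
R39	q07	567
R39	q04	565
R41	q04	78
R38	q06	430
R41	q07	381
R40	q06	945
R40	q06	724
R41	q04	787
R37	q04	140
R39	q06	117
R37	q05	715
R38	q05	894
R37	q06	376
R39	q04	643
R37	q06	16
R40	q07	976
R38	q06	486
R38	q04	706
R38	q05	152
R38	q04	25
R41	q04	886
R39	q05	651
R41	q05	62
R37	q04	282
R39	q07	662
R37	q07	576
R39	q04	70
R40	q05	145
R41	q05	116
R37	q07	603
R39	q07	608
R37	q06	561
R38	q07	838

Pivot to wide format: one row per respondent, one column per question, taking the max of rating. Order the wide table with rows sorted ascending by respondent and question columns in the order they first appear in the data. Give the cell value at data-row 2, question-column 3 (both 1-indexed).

983

With rows sorted ascending by respondent, row 2 is respondent=R38. question columns in first-appearance order: q07, q06, q05, q04; column 3 is q05.
Long rows with respondent=R38, question=q05: max(983, 894, 152) = 983.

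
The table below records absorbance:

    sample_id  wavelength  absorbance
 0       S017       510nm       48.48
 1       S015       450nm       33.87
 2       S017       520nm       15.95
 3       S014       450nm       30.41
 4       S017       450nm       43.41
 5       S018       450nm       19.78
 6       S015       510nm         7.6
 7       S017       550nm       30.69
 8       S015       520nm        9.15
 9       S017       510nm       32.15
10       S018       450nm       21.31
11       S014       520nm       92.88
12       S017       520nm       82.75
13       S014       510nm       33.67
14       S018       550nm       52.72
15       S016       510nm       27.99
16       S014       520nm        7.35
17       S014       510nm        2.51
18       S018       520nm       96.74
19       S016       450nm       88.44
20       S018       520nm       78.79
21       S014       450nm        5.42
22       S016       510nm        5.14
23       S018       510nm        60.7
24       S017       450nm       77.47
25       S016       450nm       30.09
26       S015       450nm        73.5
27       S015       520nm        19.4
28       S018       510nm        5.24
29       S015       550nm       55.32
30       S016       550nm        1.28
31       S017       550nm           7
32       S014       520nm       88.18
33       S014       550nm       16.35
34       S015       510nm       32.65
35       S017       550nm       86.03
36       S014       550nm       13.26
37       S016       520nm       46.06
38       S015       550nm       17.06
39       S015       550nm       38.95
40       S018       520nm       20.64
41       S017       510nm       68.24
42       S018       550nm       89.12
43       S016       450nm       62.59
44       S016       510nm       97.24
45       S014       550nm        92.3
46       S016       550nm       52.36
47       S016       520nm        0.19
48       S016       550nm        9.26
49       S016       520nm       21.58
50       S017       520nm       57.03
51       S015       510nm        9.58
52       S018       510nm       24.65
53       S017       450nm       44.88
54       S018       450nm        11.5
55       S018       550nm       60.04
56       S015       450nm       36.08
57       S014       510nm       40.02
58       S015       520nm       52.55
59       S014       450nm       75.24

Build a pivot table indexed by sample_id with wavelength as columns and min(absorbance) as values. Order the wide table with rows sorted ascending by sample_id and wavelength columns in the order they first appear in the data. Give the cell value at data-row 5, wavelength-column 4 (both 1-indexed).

With rows sorted ascending by sample_id, row 5 is sample_id=S018. wavelength columns in first-appearance order: 510nm, 450nm, 520nm, 550nm; column 4 is 550nm.
Long rows with sample_id=S018, wavelength=550nm: min(52.72, 89.12, 60.04) = 52.72.

52.72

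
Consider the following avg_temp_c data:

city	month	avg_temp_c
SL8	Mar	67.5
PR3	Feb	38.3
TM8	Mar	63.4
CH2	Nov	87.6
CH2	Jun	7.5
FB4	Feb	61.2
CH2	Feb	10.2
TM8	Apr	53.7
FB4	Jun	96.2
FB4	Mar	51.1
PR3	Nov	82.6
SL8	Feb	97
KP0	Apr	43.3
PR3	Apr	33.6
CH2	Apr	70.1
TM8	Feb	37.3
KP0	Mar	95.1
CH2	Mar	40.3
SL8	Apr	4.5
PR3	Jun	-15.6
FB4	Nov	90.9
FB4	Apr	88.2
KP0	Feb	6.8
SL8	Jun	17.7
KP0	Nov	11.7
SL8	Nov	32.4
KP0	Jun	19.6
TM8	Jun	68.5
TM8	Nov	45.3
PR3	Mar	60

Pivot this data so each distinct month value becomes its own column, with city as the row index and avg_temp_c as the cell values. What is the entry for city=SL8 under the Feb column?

97

Wide layout: rows indexed by city, columns are the 5 distinct month values (Mar, Feb, Nov, Jun, Apr).
Cell (city=SL8, month=Feb) draws from the long row where city=SL8 and month=Feb, which has avg_temp_c=97.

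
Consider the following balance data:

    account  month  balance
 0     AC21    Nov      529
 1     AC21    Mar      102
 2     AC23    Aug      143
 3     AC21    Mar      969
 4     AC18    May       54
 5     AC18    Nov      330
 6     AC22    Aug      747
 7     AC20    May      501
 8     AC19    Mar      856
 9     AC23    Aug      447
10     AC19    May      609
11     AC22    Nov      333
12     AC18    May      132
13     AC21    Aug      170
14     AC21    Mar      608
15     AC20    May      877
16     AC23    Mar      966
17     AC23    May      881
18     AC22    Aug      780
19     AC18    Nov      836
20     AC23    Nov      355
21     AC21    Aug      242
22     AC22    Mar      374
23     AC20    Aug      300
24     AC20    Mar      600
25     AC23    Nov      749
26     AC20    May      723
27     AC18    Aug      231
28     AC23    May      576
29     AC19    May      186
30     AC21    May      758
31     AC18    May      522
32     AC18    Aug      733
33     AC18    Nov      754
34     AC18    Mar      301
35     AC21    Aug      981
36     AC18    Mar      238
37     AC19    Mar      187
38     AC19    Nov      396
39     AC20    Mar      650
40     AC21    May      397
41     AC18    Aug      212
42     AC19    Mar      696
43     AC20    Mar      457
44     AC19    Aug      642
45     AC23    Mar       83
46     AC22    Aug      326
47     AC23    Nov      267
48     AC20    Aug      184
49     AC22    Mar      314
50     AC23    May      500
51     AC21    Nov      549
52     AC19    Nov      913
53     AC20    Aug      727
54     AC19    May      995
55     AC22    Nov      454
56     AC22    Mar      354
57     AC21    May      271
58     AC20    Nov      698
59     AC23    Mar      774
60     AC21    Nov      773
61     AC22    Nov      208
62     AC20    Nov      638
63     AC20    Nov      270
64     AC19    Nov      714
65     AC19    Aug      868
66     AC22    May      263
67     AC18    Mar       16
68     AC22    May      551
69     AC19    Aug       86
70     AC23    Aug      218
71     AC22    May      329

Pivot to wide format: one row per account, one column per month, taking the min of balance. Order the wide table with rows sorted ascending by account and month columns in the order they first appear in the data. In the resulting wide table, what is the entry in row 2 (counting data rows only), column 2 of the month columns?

With rows sorted ascending by account, row 2 is account=AC19. month columns in first-appearance order: Nov, Mar, Aug, May; column 2 is Mar.
Long rows with account=AC19, month=Mar: min(856, 187, 696) = 187.

187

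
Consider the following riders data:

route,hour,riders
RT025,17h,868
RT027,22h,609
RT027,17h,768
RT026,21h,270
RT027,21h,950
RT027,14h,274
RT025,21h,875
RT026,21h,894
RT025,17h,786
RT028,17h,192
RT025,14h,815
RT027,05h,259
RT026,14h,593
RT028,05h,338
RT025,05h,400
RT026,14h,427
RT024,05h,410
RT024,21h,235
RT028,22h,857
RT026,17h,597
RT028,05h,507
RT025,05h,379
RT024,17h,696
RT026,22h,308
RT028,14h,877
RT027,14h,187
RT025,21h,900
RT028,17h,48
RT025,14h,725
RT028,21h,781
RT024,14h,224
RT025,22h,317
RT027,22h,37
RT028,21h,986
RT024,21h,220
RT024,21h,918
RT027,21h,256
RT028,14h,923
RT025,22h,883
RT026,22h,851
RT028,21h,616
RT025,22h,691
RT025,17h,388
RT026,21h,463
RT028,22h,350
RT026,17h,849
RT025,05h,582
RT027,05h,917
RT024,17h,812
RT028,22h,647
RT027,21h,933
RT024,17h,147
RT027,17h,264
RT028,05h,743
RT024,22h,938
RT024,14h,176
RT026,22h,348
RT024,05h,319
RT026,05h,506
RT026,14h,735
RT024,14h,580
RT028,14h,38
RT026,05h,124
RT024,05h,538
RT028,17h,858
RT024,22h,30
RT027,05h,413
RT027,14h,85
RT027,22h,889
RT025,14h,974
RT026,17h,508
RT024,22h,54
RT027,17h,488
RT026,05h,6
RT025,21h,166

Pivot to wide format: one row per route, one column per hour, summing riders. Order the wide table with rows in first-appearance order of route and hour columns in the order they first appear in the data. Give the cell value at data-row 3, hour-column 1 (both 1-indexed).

1954

With rows in first-appearance order of route, row 3 is route=RT026. hour columns in first-appearance order: 17h, 22h, 21h, 14h, 05h; column 1 is 17h.
Long rows with route=RT026, hour=17h: 597 + 849 + 508 = 1954.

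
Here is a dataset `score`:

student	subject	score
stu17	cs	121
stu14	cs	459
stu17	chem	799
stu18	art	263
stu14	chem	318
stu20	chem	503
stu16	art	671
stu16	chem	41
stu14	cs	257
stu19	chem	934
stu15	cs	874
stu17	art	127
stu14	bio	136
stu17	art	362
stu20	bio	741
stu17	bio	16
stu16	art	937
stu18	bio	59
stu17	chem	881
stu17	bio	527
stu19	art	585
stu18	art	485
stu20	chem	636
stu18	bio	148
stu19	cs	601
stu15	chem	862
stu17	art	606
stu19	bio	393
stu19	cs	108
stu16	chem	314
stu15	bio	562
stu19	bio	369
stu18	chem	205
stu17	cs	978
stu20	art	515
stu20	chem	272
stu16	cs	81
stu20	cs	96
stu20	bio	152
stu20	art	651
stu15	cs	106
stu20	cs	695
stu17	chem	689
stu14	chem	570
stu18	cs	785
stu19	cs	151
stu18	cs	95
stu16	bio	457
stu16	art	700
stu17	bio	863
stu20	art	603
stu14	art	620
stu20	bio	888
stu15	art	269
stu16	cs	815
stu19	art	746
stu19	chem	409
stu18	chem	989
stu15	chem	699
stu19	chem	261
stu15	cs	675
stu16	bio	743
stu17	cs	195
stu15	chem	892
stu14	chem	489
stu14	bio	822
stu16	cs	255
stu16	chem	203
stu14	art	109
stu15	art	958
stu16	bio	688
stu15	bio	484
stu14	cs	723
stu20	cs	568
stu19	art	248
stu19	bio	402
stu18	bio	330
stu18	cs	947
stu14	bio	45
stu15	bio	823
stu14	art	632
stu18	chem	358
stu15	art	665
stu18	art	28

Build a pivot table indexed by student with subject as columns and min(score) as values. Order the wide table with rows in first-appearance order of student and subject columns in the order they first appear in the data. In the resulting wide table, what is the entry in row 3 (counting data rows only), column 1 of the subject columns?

95

With rows in first-appearance order of student, row 3 is student=stu18. subject columns in first-appearance order: cs, chem, art, bio; column 1 is cs.
Long rows with student=stu18, subject=cs: min(785, 95, 947) = 95.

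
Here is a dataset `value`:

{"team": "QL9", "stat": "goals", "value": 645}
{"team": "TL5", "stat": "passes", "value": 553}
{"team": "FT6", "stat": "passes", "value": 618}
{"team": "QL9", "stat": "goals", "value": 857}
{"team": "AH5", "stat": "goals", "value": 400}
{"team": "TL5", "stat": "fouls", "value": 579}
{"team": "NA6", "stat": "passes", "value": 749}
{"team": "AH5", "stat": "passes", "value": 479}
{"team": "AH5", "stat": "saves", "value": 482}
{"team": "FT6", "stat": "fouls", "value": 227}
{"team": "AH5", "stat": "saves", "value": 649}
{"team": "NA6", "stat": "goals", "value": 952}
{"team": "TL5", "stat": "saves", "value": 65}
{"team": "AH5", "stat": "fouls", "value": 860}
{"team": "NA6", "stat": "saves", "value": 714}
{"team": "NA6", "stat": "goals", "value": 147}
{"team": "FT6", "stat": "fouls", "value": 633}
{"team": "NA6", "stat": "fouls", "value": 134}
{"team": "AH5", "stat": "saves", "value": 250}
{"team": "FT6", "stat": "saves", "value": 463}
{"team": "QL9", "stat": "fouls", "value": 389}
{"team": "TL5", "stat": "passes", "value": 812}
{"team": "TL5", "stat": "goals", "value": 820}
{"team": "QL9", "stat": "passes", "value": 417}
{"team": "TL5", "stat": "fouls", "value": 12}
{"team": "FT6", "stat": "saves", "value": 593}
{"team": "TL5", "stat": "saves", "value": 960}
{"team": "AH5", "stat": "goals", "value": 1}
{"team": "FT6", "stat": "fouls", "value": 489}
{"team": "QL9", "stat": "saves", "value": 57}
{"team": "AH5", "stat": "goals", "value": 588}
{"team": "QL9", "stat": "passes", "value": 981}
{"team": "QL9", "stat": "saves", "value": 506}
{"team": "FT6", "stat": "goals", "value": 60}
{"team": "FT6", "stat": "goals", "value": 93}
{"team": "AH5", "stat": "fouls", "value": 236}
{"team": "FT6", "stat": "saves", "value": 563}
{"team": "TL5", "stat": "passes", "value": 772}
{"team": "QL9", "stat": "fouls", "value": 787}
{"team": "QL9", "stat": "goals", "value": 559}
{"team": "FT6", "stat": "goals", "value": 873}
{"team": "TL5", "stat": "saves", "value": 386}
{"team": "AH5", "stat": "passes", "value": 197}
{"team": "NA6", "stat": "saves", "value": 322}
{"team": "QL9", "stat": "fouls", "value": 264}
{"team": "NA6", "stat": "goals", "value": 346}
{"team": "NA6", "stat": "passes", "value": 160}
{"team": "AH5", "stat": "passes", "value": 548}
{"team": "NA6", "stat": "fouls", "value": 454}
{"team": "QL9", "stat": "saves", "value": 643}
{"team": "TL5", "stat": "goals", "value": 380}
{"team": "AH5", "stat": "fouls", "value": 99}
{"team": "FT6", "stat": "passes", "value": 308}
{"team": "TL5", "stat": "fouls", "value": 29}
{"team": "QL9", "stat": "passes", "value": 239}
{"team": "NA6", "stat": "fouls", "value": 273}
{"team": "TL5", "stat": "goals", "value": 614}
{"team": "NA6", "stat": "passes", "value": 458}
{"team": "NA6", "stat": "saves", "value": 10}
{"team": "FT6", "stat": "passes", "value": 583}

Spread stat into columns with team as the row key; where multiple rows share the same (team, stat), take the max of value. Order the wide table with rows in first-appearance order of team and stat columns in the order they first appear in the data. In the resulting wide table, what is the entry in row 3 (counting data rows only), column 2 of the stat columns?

618

With rows in first-appearance order of team, row 3 is team=FT6. stat columns in first-appearance order: goals, passes, fouls, saves; column 2 is passes.
Long rows with team=FT6, stat=passes: max(618, 308, 583) = 618.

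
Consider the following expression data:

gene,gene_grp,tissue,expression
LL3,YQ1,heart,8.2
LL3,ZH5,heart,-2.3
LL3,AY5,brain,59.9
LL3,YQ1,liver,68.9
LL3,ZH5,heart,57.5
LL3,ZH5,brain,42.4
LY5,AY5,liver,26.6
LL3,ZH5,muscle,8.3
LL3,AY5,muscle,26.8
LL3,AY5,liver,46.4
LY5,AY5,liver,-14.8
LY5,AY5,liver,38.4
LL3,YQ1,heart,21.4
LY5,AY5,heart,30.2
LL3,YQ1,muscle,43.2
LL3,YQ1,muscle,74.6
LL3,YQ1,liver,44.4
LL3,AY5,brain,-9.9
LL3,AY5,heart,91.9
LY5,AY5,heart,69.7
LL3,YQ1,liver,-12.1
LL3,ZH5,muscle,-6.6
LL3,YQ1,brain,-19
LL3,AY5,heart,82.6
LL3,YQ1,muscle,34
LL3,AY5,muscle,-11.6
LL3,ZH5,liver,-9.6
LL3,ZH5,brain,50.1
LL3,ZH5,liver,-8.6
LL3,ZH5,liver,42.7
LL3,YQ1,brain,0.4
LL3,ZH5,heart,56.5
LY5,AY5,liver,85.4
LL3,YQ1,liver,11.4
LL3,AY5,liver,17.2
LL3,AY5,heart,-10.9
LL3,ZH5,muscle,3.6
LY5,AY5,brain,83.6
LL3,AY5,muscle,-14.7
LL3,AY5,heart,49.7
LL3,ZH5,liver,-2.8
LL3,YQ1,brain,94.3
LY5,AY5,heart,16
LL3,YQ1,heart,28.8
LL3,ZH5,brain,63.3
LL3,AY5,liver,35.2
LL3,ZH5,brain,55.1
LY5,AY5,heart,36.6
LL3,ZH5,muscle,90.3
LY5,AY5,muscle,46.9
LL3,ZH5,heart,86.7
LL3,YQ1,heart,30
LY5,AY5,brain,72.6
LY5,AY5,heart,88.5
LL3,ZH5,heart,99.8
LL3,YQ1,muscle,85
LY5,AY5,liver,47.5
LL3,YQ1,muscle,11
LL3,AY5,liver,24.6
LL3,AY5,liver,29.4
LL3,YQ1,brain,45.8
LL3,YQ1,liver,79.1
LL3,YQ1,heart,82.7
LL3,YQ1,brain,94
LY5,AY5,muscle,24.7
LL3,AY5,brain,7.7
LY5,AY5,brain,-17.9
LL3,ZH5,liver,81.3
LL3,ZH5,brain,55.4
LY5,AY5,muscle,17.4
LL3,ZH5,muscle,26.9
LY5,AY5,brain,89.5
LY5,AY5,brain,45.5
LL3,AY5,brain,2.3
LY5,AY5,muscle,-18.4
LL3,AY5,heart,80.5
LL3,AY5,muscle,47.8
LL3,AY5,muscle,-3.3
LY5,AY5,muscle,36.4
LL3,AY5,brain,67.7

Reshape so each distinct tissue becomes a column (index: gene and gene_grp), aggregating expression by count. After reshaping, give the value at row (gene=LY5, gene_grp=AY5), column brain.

Rows with gene=LY5, gene_grp=AY5 and tissue=brain: expression values are 83.6, 72.6, -17.9, 89.5, 45.5.
5 rows match — count = 5.

5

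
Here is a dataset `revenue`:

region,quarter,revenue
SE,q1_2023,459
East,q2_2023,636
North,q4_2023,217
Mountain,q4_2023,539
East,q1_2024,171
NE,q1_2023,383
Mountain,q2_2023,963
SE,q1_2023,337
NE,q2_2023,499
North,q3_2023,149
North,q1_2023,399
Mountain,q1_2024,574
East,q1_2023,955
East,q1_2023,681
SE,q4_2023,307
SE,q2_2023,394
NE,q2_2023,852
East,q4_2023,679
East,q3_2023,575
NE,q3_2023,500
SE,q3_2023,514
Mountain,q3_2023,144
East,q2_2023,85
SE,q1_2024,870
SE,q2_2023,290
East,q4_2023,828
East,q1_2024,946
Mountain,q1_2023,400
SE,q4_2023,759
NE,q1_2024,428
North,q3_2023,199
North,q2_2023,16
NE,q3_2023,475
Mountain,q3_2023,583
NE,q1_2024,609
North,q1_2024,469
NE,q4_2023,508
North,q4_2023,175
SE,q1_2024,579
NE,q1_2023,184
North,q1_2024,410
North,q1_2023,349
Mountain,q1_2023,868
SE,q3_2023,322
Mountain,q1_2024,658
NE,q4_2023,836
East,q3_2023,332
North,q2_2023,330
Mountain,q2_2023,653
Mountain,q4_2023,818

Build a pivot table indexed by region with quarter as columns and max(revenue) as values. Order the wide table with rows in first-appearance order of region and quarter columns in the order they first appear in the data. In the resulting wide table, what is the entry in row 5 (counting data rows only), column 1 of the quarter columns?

With rows in first-appearance order of region, row 5 is region=NE. quarter columns in first-appearance order: q1_2023, q2_2023, q4_2023, q1_2024, q3_2023; column 1 is q1_2023.
Long rows with region=NE, quarter=q1_2023: max(383, 184) = 383.

383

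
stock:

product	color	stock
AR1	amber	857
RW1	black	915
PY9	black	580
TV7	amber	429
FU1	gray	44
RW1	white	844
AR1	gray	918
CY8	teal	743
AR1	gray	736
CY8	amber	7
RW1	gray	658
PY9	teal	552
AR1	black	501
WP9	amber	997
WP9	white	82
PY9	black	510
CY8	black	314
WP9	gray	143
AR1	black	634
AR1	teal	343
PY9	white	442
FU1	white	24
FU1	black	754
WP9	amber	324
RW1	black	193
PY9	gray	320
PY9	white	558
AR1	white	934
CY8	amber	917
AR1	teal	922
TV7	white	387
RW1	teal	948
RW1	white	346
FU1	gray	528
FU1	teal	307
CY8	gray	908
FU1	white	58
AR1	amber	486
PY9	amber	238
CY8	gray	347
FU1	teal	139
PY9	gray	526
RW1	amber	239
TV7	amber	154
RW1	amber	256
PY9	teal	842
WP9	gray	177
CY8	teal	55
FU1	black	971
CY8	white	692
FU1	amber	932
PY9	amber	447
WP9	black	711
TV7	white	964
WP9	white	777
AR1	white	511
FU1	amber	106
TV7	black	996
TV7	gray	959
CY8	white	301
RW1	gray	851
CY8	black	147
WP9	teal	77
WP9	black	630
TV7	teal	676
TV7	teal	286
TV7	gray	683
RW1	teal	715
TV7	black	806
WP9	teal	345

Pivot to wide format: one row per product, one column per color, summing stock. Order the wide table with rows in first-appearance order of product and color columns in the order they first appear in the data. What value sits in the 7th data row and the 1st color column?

1321

With rows in first-appearance order of product, row 7 is product=WP9. color columns in first-appearance order: amber, black, gray, white, teal; column 1 is amber.
Long rows with product=WP9, color=amber: 997 + 324 = 1321.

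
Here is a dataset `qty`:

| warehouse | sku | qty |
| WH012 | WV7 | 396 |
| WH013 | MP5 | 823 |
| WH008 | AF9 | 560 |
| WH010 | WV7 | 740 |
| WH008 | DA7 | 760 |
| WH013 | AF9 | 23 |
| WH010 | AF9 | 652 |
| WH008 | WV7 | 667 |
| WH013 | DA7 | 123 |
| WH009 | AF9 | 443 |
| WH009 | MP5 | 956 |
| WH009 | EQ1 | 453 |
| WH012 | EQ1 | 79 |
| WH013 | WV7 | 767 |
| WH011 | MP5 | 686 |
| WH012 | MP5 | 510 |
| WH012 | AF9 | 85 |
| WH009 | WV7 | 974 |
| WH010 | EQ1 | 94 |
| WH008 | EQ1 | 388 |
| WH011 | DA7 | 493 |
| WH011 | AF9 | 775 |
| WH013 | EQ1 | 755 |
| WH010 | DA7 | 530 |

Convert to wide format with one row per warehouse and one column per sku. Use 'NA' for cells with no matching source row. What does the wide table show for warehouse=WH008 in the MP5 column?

No long-format row has warehouse=WH008 and sku=MP5, so the cell is NA.

NA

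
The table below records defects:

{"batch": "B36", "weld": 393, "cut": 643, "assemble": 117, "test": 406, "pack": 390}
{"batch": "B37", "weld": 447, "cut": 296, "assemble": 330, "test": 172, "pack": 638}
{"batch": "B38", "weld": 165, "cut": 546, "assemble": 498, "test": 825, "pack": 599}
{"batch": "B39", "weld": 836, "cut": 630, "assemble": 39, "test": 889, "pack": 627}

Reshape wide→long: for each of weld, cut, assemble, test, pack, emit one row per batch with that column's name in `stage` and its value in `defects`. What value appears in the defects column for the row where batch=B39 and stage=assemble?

39

Unpivoting turns each (batch, wide-column) pair into one long row.
The wide cell at row B39, column assemble holds 39, so the long row (B39, assemble) has defects=39.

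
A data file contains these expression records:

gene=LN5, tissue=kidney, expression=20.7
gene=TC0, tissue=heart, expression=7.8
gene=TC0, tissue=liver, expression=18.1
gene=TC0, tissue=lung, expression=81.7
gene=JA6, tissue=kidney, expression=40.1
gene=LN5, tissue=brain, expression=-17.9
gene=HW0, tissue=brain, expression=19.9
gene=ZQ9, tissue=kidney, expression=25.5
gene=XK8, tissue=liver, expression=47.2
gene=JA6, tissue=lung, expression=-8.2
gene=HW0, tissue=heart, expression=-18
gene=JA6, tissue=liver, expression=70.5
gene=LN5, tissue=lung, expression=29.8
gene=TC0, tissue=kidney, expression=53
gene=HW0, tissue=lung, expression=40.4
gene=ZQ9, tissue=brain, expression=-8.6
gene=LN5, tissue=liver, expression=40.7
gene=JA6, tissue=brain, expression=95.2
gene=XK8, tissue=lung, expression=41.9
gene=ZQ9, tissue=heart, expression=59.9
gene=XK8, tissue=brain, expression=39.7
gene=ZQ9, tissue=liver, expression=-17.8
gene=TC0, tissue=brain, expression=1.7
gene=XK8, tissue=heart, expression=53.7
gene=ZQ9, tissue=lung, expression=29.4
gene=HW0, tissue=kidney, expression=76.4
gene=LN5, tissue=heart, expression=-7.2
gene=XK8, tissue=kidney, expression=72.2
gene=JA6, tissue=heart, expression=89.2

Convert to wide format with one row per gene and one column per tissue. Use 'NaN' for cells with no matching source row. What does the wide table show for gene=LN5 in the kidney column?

The long row with gene=LN5, tissue=kidney has expression=20.7.

20.7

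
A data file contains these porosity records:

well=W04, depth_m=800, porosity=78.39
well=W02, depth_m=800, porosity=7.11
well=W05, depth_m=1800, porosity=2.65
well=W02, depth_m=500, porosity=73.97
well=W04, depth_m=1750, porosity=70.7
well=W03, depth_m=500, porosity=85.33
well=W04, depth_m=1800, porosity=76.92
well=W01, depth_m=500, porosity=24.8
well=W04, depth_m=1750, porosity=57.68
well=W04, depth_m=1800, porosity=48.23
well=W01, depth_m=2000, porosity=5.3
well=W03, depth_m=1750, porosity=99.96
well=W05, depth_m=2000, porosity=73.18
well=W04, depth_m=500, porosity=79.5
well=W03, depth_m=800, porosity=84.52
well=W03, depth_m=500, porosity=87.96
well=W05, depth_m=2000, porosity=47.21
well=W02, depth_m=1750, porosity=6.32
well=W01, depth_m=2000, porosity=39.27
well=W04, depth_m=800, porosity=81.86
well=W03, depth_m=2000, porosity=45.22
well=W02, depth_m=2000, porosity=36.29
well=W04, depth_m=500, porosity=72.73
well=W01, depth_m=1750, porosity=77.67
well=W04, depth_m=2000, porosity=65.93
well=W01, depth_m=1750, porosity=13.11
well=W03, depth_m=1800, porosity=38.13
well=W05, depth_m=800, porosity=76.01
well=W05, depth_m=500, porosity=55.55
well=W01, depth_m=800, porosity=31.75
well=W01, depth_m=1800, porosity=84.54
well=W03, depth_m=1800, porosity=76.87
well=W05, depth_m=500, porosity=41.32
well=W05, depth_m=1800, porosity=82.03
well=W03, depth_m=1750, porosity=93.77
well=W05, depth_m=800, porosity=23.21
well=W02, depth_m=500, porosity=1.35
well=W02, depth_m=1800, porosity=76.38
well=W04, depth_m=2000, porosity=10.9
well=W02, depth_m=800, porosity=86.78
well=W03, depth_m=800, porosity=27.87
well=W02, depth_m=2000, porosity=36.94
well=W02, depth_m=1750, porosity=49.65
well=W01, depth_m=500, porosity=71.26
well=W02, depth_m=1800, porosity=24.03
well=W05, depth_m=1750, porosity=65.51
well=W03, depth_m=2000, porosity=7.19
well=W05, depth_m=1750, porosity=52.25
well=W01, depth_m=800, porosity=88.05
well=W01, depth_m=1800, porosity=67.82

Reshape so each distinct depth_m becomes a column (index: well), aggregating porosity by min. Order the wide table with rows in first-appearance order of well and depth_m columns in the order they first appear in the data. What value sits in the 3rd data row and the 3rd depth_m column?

With rows in first-appearance order of well, row 3 is well=W05. depth_m columns in first-appearance order: 800, 1800, 500, 1750, 2000; column 3 is 500.
Long rows with well=W05, depth_m=500: min(55.55, 41.32) = 41.32.

41.32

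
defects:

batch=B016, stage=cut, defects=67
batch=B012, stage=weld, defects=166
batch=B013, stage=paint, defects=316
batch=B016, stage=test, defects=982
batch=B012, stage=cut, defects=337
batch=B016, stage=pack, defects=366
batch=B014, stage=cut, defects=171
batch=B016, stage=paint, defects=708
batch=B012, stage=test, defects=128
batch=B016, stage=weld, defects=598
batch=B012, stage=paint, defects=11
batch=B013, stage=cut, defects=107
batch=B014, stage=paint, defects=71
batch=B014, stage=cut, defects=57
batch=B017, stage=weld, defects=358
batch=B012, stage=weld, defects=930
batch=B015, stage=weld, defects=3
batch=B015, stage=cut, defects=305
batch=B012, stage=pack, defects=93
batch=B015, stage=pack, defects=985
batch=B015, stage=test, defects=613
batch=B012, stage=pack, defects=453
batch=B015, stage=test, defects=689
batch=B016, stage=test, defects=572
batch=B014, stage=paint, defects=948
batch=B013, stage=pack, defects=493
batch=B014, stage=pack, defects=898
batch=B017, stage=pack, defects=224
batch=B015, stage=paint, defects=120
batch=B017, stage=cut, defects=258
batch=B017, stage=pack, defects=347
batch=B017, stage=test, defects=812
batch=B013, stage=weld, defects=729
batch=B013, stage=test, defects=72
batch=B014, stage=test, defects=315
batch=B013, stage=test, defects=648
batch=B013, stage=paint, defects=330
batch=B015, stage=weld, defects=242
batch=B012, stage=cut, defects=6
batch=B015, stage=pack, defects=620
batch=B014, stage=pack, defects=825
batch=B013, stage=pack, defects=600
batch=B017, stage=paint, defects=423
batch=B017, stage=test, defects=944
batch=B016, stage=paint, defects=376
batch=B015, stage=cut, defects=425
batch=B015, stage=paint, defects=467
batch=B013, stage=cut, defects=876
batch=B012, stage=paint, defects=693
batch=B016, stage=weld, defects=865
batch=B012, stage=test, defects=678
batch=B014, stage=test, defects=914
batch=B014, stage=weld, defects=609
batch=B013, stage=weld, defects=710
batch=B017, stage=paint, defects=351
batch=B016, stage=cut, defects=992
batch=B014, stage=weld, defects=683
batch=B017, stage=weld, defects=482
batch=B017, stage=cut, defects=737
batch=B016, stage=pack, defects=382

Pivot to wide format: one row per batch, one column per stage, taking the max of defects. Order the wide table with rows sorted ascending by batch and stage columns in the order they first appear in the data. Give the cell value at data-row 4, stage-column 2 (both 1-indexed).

242

With rows sorted ascending by batch, row 4 is batch=B015. stage columns in first-appearance order: cut, weld, paint, test, pack; column 2 is weld.
Long rows with batch=B015, stage=weld: max(3, 242) = 242.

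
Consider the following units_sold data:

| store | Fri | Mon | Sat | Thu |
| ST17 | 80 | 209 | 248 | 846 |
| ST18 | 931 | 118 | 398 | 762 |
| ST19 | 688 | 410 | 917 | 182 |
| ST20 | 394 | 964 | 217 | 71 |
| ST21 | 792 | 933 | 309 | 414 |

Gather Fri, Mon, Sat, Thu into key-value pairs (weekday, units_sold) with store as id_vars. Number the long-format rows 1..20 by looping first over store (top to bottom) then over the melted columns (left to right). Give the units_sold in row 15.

20 rows total (5 × 4). Row 15: index ⌊(15-1)/4⌋ = 3 into store → ST20; (15-1) mod 4 = 2 into the melted columns → Sat.
So row 15 is (ST20, Sat, 217); units_sold = 217.

217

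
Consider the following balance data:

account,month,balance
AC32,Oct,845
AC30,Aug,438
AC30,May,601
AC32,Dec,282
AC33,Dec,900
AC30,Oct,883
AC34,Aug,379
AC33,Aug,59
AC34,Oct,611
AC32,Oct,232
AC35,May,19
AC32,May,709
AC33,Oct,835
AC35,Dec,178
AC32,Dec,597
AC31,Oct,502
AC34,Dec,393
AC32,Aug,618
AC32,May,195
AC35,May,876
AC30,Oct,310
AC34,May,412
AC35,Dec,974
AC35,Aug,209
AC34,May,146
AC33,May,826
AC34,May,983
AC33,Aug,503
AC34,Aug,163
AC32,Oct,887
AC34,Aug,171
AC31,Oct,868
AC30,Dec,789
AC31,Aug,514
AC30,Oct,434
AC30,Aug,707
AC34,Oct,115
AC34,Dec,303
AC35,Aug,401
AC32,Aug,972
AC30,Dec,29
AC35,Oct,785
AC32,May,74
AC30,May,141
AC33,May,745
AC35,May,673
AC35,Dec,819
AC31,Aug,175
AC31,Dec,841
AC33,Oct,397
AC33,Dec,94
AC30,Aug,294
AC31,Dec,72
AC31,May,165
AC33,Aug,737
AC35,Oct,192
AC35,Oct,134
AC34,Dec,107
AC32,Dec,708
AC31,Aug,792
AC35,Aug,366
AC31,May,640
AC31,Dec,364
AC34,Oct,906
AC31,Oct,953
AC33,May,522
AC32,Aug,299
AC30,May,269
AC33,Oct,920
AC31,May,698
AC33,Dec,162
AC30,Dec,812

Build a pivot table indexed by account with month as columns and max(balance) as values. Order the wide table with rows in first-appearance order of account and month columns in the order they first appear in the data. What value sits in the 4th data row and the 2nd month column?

379

With rows in first-appearance order of account, row 4 is account=AC34. month columns in first-appearance order: Oct, Aug, May, Dec; column 2 is Aug.
Long rows with account=AC34, month=Aug: max(379, 163, 171) = 379.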